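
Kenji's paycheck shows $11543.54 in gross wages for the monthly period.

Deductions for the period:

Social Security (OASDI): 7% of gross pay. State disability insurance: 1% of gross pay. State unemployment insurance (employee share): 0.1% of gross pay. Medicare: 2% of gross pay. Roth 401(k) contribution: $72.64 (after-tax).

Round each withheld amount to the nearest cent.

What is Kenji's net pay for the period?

$10305.00

State disability insurance: $11543.54 × 0.01 = $115.44
Medicare: $11543.54 × 0.02 = $230.87
Social Security (OASDI): $11543.54 × 0.07 = $808.05
State unemployment insurance (employee share): $11543.54 × 0.001 = $11.54
Roth 401(k) contribution: $72.64
Total deductions = $115.44 + $230.87 + $808.05 + $11.54 + $72.64 = $1238.54
Net pay = $11543.54 − $1238.54 = $10305.00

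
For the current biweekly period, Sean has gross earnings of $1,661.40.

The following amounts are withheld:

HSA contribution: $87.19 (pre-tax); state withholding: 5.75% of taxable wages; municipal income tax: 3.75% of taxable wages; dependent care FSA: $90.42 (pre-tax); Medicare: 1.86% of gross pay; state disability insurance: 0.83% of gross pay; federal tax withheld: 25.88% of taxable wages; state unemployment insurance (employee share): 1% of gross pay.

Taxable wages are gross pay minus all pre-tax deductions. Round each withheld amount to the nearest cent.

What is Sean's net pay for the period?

$897.53

Dependent care FSA: $90.42
HSA contribution: $87.19
Pre-tax total = $90.42 + $87.19 = $177.61
Taxable wages = $1,661.40 − $177.61 = $1,483.79
Municipal income tax: $1,483.79 × 0.0375 = $55.64
Federal tax withheld: $1,483.79 × 0.2588 = $384.00
State withholding: $1,483.79 × 0.0575 = $85.32
State disability insurance: $1,661.40 × 0.0083 = $13.79
State unemployment insurance (employee share): $1,661.40 × 0.01 = $16.61
Medicare: $1,661.40 × 0.0186 = $30.90
Total deductions = $90.42 + $87.19 + $55.64 + $384.00 + $85.32 + $13.79 + $16.61 + $30.90 = $763.87
Net pay = $1,661.40 − $763.87 = $897.53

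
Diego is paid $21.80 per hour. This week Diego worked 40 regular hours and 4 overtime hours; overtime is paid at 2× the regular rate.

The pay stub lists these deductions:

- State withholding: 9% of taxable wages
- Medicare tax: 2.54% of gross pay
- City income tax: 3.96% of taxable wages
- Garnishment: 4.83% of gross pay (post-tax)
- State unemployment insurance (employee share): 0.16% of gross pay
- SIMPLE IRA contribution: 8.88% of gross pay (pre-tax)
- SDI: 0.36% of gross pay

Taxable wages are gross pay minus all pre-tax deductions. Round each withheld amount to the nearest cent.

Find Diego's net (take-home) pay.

$747.35

Regular pay: 40 × $21.80 = $872.00
Overtime pay: 4 × $21.80 × 2 = $174.40
Gross pay = $872.00 + $174.40 = $1,046.40
SIMPLE IRA contribution: $1,046.40 × 0.0888 = $92.92
Taxable wages = $1,046.40 − $92.92 = $953.48
City income tax: $953.48 × 0.0396 = $37.76
State withholding: $953.48 × 0.09 = $85.81
Medicare tax: $1,046.40 × 0.0254 = $26.58
SDI: $1,046.40 × 0.0036 = $3.77
State unemployment insurance (employee share): $1,046.40 × 0.0016 = $1.67
Garnishment: $1,046.40 × 0.0483 = $50.54
Total deductions = $92.92 + $37.76 + $85.81 + $26.58 + $3.77 + $1.67 + $50.54 = $299.05
Net pay = $1,046.40 − $299.05 = $747.35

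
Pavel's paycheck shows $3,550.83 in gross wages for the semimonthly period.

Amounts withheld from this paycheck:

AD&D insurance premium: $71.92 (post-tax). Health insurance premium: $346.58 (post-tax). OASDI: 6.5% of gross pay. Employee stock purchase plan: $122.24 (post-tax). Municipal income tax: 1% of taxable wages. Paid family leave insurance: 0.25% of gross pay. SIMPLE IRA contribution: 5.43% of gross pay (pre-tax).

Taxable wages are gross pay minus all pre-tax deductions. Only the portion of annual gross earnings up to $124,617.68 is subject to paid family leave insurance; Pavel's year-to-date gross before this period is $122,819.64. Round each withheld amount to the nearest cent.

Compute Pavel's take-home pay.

$2,548.40

SIMPLE IRA contribution: $3,550.83 × 0.0543 = $192.81
Taxable wages = $3,550.83 − $192.81 = $3,358.02
Municipal income tax: $3,358.02 × 0.01 = $33.58
OASDI: $3,550.83 × 0.065 = $230.80
Paid family leave insurance: only $124,617.68 − $122,819.64 = $1,798.04 of this check is subject → $1,798.04 × 0.0025 = $4.50
Health insurance premium: $346.58
AD&D insurance premium: $71.92
Employee stock purchase plan: $122.24
Total deductions = $192.81 + $33.58 + $230.80 + $4.50 + $346.58 + $71.92 + $122.24 = $1,002.43
Net pay = $3,550.83 − $1,002.43 = $2,548.40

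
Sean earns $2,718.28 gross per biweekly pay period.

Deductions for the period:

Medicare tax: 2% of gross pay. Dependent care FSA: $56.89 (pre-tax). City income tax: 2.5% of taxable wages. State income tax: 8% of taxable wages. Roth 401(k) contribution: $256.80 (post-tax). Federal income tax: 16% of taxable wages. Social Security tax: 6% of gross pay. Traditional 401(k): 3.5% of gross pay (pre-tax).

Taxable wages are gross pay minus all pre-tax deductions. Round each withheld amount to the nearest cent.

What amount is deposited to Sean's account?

Dependent care FSA: $56.89
Traditional 401(k): $2,718.28 × 0.035 = $95.14
Pre-tax total = $56.89 + $95.14 = $152.03
Taxable wages = $2,718.28 − $152.03 = $2,566.25
State income tax: $2,566.25 × 0.08 = $205.30
City income tax: $2,566.25 × 0.025 = $64.16
Federal income tax: $2,566.25 × 0.16 = $410.60
Medicare tax: $2,718.28 × 0.02 = $54.37
Social Security tax: $2,718.28 × 0.06 = $163.10
Roth 401(k) contribution: $256.80
Total deductions = $56.89 + $95.14 + $205.30 + $64.16 + $410.60 + $54.37 + $163.10 + $256.80 = $1,306.36
Net pay = $2,718.28 − $1,306.36 = $1,411.92

$1,411.92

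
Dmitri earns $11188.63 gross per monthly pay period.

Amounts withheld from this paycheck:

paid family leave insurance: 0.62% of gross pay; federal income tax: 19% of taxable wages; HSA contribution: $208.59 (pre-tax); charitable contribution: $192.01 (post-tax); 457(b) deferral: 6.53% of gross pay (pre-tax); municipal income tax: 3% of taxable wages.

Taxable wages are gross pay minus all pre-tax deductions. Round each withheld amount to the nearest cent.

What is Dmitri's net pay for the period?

$7733.17

457(b) deferral: $11188.63 × 0.0653 = $730.62
HSA contribution: $208.59
Pre-tax total = $730.62 + $208.59 = $939.21
Taxable wages = $11188.63 − $939.21 = $10249.42
Municipal income tax: $10249.42 × 0.03 = $307.48
Federal income tax: $10249.42 × 0.19 = $1947.39
Paid family leave insurance: $11188.63 × 0.0062 = $69.37
Charitable contribution: $192.01
Total deductions = $730.62 + $208.59 + $307.48 + $1947.39 + $69.37 + $192.01 = $3455.46
Net pay = $11188.63 − $3455.46 = $7733.17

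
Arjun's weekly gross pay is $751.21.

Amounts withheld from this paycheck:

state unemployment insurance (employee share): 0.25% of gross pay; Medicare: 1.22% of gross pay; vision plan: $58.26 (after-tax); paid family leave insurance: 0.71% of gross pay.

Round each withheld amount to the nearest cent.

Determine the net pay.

$676.58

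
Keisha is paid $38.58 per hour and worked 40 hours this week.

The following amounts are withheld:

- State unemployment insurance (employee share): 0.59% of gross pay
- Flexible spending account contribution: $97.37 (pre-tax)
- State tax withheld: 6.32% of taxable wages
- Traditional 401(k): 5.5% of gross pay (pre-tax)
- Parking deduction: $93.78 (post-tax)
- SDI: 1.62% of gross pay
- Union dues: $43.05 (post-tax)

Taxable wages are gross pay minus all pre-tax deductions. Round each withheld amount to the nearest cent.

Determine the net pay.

$1,104.01

Gross pay: 40 × $38.58 = $1,543.20
Traditional 401(k): $1,543.20 × 0.055 = $84.88
Flexible spending account contribution: $97.37
Pre-tax total = $84.88 + $97.37 = $182.25
Taxable wages = $1,543.20 − $182.25 = $1,360.95
State tax withheld: $1,360.95 × 0.0632 = $86.01
SDI: $1,543.20 × 0.0162 = $25.00
State unemployment insurance (employee share): $1,543.20 × 0.0059 = $9.10
Parking deduction: $93.78
Union dues: $43.05
Total deductions = $84.88 + $97.37 + $86.01 + $25.00 + $9.10 + $93.78 + $43.05 = $439.19
Net pay = $1,543.20 − $439.19 = $1,104.01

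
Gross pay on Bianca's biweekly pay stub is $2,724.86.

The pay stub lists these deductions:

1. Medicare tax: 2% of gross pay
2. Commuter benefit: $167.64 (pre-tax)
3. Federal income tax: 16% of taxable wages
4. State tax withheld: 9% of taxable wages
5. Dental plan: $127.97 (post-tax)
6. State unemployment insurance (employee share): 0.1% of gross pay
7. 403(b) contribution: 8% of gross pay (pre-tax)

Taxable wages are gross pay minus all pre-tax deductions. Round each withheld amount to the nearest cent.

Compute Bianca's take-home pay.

403(b) contribution: $2,724.86 × 0.08 = $217.99
Commuter benefit: $167.64
Pre-tax total = $217.99 + $167.64 = $385.63
Taxable wages = $2,724.86 − $385.63 = $2,339.23
State tax withheld: $2,339.23 × 0.09 = $210.53
Federal income tax: $2,339.23 × 0.16 = $374.28
Medicare tax: $2,724.86 × 0.02 = $54.50
State unemployment insurance (employee share): $2,724.86 × 0.001 = $2.72
Dental plan: $127.97
Total deductions = $217.99 + $167.64 + $210.53 + $374.28 + $54.50 + $2.72 + $127.97 = $1,155.63
Net pay = $2,724.86 − $1,155.63 = $1,569.23

$1,569.23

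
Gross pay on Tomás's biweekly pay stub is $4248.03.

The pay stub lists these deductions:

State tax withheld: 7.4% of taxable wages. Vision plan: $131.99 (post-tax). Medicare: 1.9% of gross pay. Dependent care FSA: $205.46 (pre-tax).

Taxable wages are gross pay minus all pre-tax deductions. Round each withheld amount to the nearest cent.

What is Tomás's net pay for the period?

$3530.72

Dependent care FSA: $205.46
Taxable wages = $4248.03 − $205.46 = $4042.57
State tax withheld: $4042.57 × 0.074 = $299.15
Medicare: $4248.03 × 0.019 = $80.71
Vision plan: $131.99
Total deductions = $205.46 + $299.15 + $80.71 + $131.99 = $717.31
Net pay = $4248.03 − $717.31 = $3530.72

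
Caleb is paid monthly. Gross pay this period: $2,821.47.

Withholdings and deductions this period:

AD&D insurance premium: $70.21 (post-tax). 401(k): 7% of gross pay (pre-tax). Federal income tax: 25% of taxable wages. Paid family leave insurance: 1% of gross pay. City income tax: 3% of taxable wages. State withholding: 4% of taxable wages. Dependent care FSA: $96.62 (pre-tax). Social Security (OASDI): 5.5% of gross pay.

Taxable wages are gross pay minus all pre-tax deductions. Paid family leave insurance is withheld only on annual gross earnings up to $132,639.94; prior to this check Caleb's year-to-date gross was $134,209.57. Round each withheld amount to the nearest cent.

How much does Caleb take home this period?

$1,493.21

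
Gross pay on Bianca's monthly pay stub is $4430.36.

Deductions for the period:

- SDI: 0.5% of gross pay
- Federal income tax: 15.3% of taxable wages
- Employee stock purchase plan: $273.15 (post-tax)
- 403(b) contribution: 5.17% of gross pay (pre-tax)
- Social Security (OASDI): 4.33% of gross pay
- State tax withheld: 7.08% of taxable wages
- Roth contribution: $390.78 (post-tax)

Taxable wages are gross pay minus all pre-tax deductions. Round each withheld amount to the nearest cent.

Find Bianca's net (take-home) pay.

$2383.15

403(b) contribution: $4430.36 × 0.0517 = $229.05
Taxable wages = $4430.36 − $229.05 = $4201.31
State tax withheld: $4201.31 × 0.0708 = $297.45
Federal income tax: $4201.31 × 0.153 = $642.80
Social Security (OASDI): $4430.36 × 0.0433 = $191.83
SDI: $4430.36 × 0.005 = $22.15
Roth contribution: $390.78
Employee stock purchase plan: $273.15
Total deductions = $229.05 + $297.45 + $642.80 + $191.83 + $22.15 + $390.78 + $273.15 = $2047.21
Net pay = $4430.36 − $2047.21 = $2383.15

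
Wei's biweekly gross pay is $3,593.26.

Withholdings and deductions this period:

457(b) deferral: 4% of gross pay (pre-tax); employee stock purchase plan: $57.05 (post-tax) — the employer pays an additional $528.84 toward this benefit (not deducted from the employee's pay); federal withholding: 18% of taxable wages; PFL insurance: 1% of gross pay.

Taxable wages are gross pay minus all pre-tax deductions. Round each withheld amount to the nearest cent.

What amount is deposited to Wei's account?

$2,735.63

457(b) deferral: $3,593.26 × 0.04 = $143.73
Taxable wages = $3,593.26 − $143.73 = $3,449.53
Federal withholding: $3,449.53 × 0.18 = $620.92
PFL insurance: $3,593.26 × 0.01 = $35.93
Employee stock purchase plan: $57.05
(Employer's $528.84 toward employee stock purchase plan is not withheld from the employee.)
Total deductions = $143.73 + $620.92 + $35.93 + $57.05 = $857.63
Net pay = $3,593.26 − $857.63 = $2,735.63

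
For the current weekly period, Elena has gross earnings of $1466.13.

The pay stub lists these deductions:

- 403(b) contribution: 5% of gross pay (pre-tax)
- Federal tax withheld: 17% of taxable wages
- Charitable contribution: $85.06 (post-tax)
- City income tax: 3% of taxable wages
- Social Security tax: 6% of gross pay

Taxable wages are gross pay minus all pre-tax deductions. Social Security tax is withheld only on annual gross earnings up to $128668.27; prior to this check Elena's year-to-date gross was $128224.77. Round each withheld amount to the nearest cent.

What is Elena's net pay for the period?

403(b) contribution: $1466.13 × 0.05 = $73.31
Taxable wages = $1466.13 − $73.31 = $1392.82
City income tax: $1392.82 × 0.03 = $41.78
Federal tax withheld: $1392.82 × 0.17 = $236.78
Social Security tax: only $128668.27 − $128224.77 = $443.50 of this check is subject → $443.50 × 0.06 = $26.61
Charitable contribution: $85.06
Total deductions = $73.31 + $41.78 + $236.78 + $26.61 + $85.06 = $463.54
Net pay = $1466.13 − $463.54 = $1002.59

$1002.59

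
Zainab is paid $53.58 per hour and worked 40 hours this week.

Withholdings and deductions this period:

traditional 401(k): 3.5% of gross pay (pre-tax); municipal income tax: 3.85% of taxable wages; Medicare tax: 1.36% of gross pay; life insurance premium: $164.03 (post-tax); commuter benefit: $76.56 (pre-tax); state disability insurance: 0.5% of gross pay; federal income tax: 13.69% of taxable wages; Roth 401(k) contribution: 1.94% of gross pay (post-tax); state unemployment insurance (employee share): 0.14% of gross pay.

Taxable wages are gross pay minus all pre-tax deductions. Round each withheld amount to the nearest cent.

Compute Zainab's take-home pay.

Gross pay: 40 × $53.58 = $2,143.20
Commuter benefit: $76.56
Traditional 401(k): $2,143.20 × 0.035 = $75.01
Pre-tax total = $76.56 + $75.01 = $151.57
Taxable wages = $2,143.20 − $151.57 = $1,991.63
Federal income tax: $1,991.63 × 0.1369 = $272.65
Municipal income tax: $1,991.63 × 0.0385 = $76.68
State unemployment insurance (employee share): $2,143.20 × 0.0014 = $3.00
Medicare tax: $2,143.20 × 0.0136 = $29.15
State disability insurance: $2,143.20 × 0.005 = $10.72
Roth 401(k) contribution: $2,143.20 × 0.0194 = $41.58
Life insurance premium: $164.03
Total deductions = $76.56 + $75.01 + $272.65 + $76.68 + $3.00 + $29.15 + $10.72 + $41.58 + $164.03 = $749.38
Net pay = $2,143.20 − $749.38 = $1,393.82

$1,393.82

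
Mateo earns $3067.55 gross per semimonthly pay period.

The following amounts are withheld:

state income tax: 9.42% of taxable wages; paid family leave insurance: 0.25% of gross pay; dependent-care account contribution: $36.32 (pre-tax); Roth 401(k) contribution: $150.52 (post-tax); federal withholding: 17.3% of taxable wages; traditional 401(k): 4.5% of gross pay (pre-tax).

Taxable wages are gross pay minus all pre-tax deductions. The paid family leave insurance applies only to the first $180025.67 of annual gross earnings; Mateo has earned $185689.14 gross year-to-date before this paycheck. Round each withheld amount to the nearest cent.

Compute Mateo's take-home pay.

$1969.61

Dependent-care account contribution: $36.32
Traditional 401(k): $3067.55 × 0.045 = $138.04
Pre-tax total = $36.32 + $138.04 = $174.36
Taxable wages = $3067.55 − $174.36 = $2893.19
Federal withholding: $2893.19 × 0.173 = $500.52
State income tax: $2893.19 × 0.0942 = $272.54
Paid family leave insurance: annual cap $180025.67 already reached (YTD $185689.14), so $0.00
Roth 401(k) contribution: $150.52
Total deductions = $36.32 + $138.04 + $500.52 + $272.54 + $0.00 + $150.52 = $1097.94
Net pay = $3067.55 − $1097.94 = $1969.61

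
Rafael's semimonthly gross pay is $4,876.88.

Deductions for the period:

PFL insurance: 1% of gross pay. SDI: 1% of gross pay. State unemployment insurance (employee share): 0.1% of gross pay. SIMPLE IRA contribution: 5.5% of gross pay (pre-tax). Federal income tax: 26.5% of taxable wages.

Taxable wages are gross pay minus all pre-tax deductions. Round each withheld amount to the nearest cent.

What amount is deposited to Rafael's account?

$3,284.94

SIMPLE IRA contribution: $4,876.88 × 0.055 = $268.23
Taxable wages = $4,876.88 − $268.23 = $4,608.65
Federal income tax: $4,608.65 × 0.265 = $1,221.29
PFL insurance: $4,876.88 × 0.01 = $48.77
SDI: $4,876.88 × 0.01 = $48.77
State unemployment insurance (employee share): $4,876.88 × 0.001 = $4.88
Total deductions = $268.23 + $1,221.29 + $48.77 + $48.77 + $4.88 = $1,591.94
Net pay = $4,876.88 − $1,591.94 = $3,284.94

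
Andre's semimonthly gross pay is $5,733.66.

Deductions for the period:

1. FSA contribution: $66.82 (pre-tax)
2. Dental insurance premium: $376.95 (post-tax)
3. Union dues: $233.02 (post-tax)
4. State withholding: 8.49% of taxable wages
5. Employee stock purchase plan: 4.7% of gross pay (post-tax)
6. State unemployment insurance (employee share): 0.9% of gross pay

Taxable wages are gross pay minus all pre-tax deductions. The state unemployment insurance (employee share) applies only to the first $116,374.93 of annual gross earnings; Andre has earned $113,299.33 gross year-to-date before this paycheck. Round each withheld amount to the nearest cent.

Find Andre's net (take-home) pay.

FSA contribution: $66.82
Taxable wages = $5,733.66 − $66.82 = $5,666.84
State withholding: $5,666.84 × 0.0849 = $481.11
State unemployment insurance (employee share): only $116,374.93 − $113,299.33 = $3,075.60 of this check is subject → $3,075.60 × 0.009 = $27.68
Union dues: $233.02
Dental insurance premium: $376.95
Employee stock purchase plan: $5,733.66 × 0.047 = $269.48
Total deductions = $66.82 + $481.11 + $27.68 + $233.02 + $376.95 + $269.48 = $1,455.06
Net pay = $5,733.66 − $1,455.06 = $4,278.60

$4,278.60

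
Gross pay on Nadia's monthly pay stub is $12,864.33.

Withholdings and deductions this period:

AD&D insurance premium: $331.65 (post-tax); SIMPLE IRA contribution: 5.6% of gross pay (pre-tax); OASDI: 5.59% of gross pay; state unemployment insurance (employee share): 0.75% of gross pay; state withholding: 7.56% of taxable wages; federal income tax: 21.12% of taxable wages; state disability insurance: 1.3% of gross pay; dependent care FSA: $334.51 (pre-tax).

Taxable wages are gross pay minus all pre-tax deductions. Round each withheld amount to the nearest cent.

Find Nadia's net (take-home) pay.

$7,107.99

Dependent care FSA: $334.51
SIMPLE IRA contribution: $12,864.33 × 0.056 = $720.40
Pre-tax total = $334.51 + $720.40 = $1,054.91
Taxable wages = $12,864.33 − $1,054.91 = $11,809.42
Federal income tax: $11,809.42 × 0.2112 = $2,494.15
State withholding: $11,809.42 × 0.0756 = $892.79
OASDI: $12,864.33 × 0.0559 = $719.12
State disability insurance: $12,864.33 × 0.013 = $167.24
State unemployment insurance (employee share): $12,864.33 × 0.0075 = $96.48
AD&D insurance premium: $331.65
Total deductions = $334.51 + $720.40 + $2,494.15 + $892.79 + $719.12 + $167.24 + $96.48 + $331.65 = $5,756.34
Net pay = $12,864.33 − $5,756.34 = $7,107.99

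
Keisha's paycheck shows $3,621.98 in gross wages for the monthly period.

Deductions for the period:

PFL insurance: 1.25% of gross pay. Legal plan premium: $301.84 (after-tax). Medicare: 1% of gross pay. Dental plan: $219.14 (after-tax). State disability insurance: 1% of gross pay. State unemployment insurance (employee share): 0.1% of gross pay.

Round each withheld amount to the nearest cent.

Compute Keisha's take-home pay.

$2,979.67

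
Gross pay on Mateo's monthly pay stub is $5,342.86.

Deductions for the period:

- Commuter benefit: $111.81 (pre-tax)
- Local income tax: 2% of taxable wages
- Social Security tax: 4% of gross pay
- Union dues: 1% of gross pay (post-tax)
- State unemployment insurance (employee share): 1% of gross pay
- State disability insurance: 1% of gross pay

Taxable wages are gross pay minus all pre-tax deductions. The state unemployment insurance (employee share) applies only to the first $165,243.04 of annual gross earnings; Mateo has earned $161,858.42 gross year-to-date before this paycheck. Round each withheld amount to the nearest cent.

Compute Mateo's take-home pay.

$4,772.01

Commuter benefit: $111.81
Taxable wages = $5,342.86 − $111.81 = $5,231.05
Local income tax: $5,231.05 × 0.02 = $104.62
State unemployment insurance (employee share): only $165,243.04 − $161,858.42 = $3,384.62 of this check is subject → $3,384.62 × 0.01 = $33.85
Social Security tax: $5,342.86 × 0.04 = $213.71
State disability insurance: $5,342.86 × 0.01 = $53.43
Union dues: $5,342.86 × 0.01 = $53.43
Total deductions = $111.81 + $104.62 + $33.85 + $213.71 + $53.43 + $53.43 = $570.85
Net pay = $5,342.86 − $570.85 = $4,772.01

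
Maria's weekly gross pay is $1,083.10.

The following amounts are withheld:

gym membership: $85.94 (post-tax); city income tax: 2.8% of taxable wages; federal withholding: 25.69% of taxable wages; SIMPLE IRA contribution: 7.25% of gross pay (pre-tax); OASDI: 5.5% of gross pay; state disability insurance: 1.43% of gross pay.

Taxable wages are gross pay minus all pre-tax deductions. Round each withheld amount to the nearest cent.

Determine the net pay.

SIMPLE IRA contribution: $1,083.10 × 0.0725 = $78.52
Taxable wages = $1,083.10 − $78.52 = $1,004.58
City income tax: $1,004.58 × 0.028 = $28.13
Federal withholding: $1,004.58 × 0.2569 = $258.08
State disability insurance: $1,083.10 × 0.0143 = $15.49
OASDI: $1,083.10 × 0.055 = $59.57
Gym membership: $85.94
Total deductions = $78.52 + $28.13 + $258.08 + $15.49 + $59.57 + $85.94 = $525.73
Net pay = $1,083.10 − $525.73 = $557.37

$557.37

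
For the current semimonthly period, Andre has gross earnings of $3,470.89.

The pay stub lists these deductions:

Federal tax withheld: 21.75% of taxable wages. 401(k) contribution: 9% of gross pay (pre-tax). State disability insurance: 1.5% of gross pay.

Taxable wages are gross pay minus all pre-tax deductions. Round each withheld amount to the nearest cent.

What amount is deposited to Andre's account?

$2,419.47

401(k) contribution: $3,470.89 × 0.09 = $312.38
Taxable wages = $3,470.89 − $312.38 = $3,158.51
Federal tax withheld: $3,158.51 × 0.2175 = $686.98
State disability insurance: $3,470.89 × 0.015 = $52.06
Total deductions = $312.38 + $686.98 + $52.06 = $1,051.42
Net pay = $3,470.89 − $1,051.42 = $2,419.47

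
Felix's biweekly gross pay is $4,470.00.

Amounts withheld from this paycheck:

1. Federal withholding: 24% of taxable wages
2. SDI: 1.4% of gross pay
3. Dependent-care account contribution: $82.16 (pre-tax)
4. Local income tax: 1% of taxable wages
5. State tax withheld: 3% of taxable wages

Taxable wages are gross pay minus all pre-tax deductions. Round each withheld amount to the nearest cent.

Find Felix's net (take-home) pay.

$3,096.66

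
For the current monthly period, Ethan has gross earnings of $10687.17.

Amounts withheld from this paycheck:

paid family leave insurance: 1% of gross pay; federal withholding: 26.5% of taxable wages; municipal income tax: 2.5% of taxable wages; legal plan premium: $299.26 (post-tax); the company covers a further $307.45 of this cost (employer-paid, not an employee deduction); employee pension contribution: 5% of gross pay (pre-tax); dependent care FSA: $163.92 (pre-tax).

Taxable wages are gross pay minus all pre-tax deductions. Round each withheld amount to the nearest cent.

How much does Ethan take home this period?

$6685.98

Dependent care FSA: $163.92
Employee pension contribution: $10687.17 × 0.05 = $534.36
Pre-tax total = $163.92 + $534.36 = $698.28
Taxable wages = $10687.17 − $698.28 = $9988.89
Municipal income tax: $9988.89 × 0.025 = $249.72
Federal withholding: $9988.89 × 0.265 = $2647.06
Paid family leave insurance: $10687.17 × 0.01 = $106.87
Legal plan premium: $299.26
(Employer's $307.45 toward legal plan premium is not withheld from the employee.)
Total deductions = $163.92 + $534.36 + $249.72 + $2647.06 + $106.87 + $299.26 = $4001.19
Net pay = $10687.17 − $4001.19 = $6685.98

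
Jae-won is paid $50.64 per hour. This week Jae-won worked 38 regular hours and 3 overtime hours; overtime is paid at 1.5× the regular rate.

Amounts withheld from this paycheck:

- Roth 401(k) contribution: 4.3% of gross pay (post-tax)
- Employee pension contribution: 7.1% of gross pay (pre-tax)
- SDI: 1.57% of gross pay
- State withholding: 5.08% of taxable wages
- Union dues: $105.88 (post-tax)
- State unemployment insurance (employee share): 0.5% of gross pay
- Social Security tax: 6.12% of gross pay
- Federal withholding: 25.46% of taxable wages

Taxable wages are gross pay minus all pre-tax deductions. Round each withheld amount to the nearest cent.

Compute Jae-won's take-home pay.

$1014.10

Regular pay: 38 × $50.64 = $1924.32
Overtime pay: 3 × $50.64 × 1.5 = $227.88
Gross pay = $1924.32 + $227.88 = $2152.20
Employee pension contribution: $2152.20 × 0.071 = $152.81
Taxable wages = $2152.20 − $152.81 = $1999.39
Federal withholding: $1999.39 × 0.2546 = $509.04
State withholding: $1999.39 × 0.0508 = $101.57
State unemployment insurance (employee share): $2152.20 × 0.005 = $10.76
Social Security tax: $2152.20 × 0.0612 = $131.71
SDI: $2152.20 × 0.0157 = $33.79
Union dues: $105.88
Roth 401(k) contribution: $2152.20 × 0.043 = $92.54
Total deductions = $152.81 + $509.04 + $101.57 + $10.76 + $131.71 + $33.79 + $105.88 + $92.54 = $1138.10
Net pay = $2152.20 − $1138.10 = $1014.10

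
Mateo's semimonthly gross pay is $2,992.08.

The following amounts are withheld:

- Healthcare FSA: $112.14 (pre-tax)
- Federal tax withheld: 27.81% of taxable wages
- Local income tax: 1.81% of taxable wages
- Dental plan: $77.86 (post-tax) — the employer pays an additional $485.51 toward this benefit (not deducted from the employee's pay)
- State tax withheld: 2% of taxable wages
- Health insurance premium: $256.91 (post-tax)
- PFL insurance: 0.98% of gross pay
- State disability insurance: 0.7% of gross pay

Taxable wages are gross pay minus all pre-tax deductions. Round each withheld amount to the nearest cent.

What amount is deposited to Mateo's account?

Healthcare FSA: $112.14
Taxable wages = $2,992.08 − $112.14 = $2,879.94
State tax withheld: $2,879.94 × 0.02 = $57.60
Local income tax: $2,879.94 × 0.0181 = $52.13
Federal tax withheld: $2,879.94 × 0.2781 = $800.91
State disability insurance: $2,992.08 × 0.007 = $20.94
PFL insurance: $2,992.08 × 0.0098 = $29.32
Health insurance premium: $256.91
Dental plan: $77.86
(Employer's $485.51 toward dental plan is not withheld from the employee.)
Total deductions = $112.14 + $57.60 + $52.13 + $800.91 + $20.94 + $29.32 + $256.91 + $77.86 = $1,407.81
Net pay = $2,992.08 − $1,407.81 = $1,584.27

$1,584.27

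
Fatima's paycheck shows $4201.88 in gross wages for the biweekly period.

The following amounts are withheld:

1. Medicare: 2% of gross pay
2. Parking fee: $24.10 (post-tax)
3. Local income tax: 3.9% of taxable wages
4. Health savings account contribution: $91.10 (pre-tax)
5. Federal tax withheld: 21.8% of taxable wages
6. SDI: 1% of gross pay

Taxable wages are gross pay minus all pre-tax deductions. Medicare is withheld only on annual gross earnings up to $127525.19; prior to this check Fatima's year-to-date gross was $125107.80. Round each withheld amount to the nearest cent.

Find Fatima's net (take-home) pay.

Health savings account contribution: $91.10
Taxable wages = $4201.88 − $91.10 = $4110.78
Federal tax withheld: $4110.78 × 0.218 = $896.15
Local income tax: $4110.78 × 0.039 = $160.32
SDI: $4201.88 × 0.01 = $42.02
Medicare: only $127525.19 − $125107.80 = $2417.39 of this check is subject → $2417.39 × 0.02 = $48.35
Parking fee: $24.10
Total deductions = $91.10 + $896.15 + $160.32 + $42.02 + $48.35 + $24.10 = $1262.04
Net pay = $4201.88 − $1262.04 = $2939.84

$2939.84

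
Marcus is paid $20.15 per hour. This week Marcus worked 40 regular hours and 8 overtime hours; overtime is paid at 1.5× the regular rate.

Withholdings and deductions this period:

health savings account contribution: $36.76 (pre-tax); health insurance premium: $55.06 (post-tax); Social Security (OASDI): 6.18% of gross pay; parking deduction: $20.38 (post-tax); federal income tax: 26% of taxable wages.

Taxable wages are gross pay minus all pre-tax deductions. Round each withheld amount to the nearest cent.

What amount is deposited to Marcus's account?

Regular pay: 40 × $20.15 = $806.00
Overtime pay: 8 × $20.15 × 1.5 = $241.80
Gross pay = $806.00 + $241.80 = $1,047.80
Health savings account contribution: $36.76
Taxable wages = $1,047.80 − $36.76 = $1,011.04
Federal income tax: $1,011.04 × 0.26 = $262.87
Social Security (OASDI): $1,047.80 × 0.0618 = $64.75
Parking deduction: $20.38
Health insurance premium: $55.06
Total deductions = $36.76 + $262.87 + $64.75 + $20.38 + $55.06 = $439.82
Net pay = $1,047.80 − $439.82 = $607.98

$607.98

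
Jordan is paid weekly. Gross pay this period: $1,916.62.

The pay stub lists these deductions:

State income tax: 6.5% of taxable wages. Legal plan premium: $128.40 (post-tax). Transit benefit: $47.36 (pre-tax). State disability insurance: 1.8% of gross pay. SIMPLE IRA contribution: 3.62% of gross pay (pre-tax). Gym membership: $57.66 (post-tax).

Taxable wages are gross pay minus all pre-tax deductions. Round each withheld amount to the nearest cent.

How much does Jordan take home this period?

SIMPLE IRA contribution: $1,916.62 × 0.0362 = $69.38
Transit benefit: $47.36
Pre-tax total = $69.38 + $47.36 = $116.74
Taxable wages = $1,916.62 − $116.74 = $1,799.88
State income tax: $1,799.88 × 0.065 = $116.99
State disability insurance: $1,916.62 × 0.018 = $34.50
Gym membership: $57.66
Legal plan premium: $128.40
Total deductions = $69.38 + $47.36 + $116.99 + $34.50 + $57.66 + $128.40 = $454.29
Net pay = $1,916.62 − $454.29 = $1,462.33

$1,462.33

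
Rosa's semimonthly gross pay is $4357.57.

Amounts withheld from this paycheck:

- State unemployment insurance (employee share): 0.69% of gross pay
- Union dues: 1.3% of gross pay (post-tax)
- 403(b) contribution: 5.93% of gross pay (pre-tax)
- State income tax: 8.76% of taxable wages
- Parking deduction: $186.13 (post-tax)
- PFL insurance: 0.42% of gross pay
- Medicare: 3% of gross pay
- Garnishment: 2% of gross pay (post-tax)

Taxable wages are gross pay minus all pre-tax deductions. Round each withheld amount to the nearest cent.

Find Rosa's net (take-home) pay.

$3231.05

403(b) contribution: $4357.57 × 0.0593 = $258.40
Taxable wages = $4357.57 − $258.40 = $4099.17
State income tax: $4099.17 × 0.0876 = $359.09
State unemployment insurance (employee share): $4357.57 × 0.0069 = $30.07
PFL insurance: $4357.57 × 0.0042 = $18.30
Medicare: $4357.57 × 0.03 = $130.73
Union dues: $4357.57 × 0.013 = $56.65
Garnishment: $4357.57 × 0.02 = $87.15
Parking deduction: $186.13
Total deductions = $258.40 + $359.09 + $30.07 + $18.30 + $130.73 + $56.65 + $87.15 + $186.13 = $1126.52
Net pay = $4357.57 − $1126.52 = $3231.05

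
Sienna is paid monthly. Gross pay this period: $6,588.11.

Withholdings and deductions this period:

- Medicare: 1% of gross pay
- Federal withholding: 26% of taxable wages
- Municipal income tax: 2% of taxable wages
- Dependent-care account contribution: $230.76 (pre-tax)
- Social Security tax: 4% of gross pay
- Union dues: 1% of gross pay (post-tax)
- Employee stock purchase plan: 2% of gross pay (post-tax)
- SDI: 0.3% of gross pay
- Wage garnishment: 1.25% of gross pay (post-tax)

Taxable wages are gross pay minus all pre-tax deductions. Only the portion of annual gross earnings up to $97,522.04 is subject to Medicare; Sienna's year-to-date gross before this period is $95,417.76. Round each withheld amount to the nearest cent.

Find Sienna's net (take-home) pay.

Dependent-care account contribution: $230.76
Taxable wages = $6,588.11 − $230.76 = $6,357.35
Federal withholding: $6,357.35 × 0.26 = $1,652.91
Municipal income tax: $6,357.35 × 0.02 = $127.15
Medicare: only $97,522.04 − $95,417.76 = $2,104.28 of this check is subject → $2,104.28 × 0.01 = $21.04
SDI: $6,588.11 × 0.003 = $19.76
Social Security tax: $6,588.11 × 0.04 = $263.52
Union dues: $6,588.11 × 0.01 = $65.88
Employee stock purchase plan: $6,588.11 × 0.02 = $131.76
Wage garnishment: $6,588.11 × 0.0125 = $82.35
Total deductions = $230.76 + $1,652.91 + $127.15 + $21.04 + $19.76 + $263.52 + $65.88 + $131.76 + $82.35 = $2,595.13
Net pay = $6,588.11 − $2,595.13 = $3,992.98

$3,992.98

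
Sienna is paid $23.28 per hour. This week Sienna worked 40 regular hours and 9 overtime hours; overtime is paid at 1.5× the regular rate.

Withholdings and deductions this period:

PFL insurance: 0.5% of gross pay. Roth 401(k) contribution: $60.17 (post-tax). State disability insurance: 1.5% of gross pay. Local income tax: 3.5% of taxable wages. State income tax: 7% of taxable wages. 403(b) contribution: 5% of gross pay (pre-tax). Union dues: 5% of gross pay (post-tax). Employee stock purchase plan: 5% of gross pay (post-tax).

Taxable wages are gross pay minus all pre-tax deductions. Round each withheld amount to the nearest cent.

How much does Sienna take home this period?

$849.36

Regular pay: 40 × $23.28 = $931.20
Overtime pay: 9 × $23.28 × 1.5 = $314.28
Gross pay = $931.20 + $314.28 = $1,245.48
403(b) contribution: $1,245.48 × 0.05 = $62.27
Taxable wages = $1,245.48 − $62.27 = $1,183.21
State income tax: $1,183.21 × 0.07 = $82.82
Local income tax: $1,183.21 × 0.035 = $41.41
State disability insurance: $1,245.48 × 0.015 = $18.68
PFL insurance: $1,245.48 × 0.005 = $6.23
Roth 401(k) contribution: $60.17
Union dues: $1,245.48 × 0.05 = $62.27
Employee stock purchase plan: $1,245.48 × 0.05 = $62.27
Total deductions = $62.27 + $82.82 + $41.41 + $18.68 + $6.23 + $60.17 + $62.27 + $62.27 = $396.12
Net pay = $1,245.48 − $396.12 = $849.36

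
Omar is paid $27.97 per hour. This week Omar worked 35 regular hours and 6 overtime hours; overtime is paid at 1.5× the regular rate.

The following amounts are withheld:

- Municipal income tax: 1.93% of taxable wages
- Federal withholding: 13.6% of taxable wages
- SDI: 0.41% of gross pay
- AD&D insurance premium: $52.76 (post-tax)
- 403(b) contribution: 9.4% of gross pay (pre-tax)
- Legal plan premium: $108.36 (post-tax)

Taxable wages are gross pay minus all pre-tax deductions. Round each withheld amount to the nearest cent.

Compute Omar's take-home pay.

$775.67

Regular pay: 35 × $27.97 = $978.95
Overtime pay: 6 × $27.97 × 1.5 = $251.73
Gross pay = $978.95 + $251.73 = $1,230.68
403(b) contribution: $1,230.68 × 0.094 = $115.68
Taxable wages = $1,230.68 − $115.68 = $1,115.00
Federal withholding: $1,115.00 × 0.136 = $151.64
Municipal income tax: $1,115.00 × 0.0193 = $21.52
SDI: $1,230.68 × 0.0041 = $5.05
Legal plan premium: $108.36
AD&D insurance premium: $52.76
Total deductions = $115.68 + $151.64 + $21.52 + $5.05 + $108.36 + $52.76 = $455.01
Net pay = $1,230.68 − $455.01 = $775.67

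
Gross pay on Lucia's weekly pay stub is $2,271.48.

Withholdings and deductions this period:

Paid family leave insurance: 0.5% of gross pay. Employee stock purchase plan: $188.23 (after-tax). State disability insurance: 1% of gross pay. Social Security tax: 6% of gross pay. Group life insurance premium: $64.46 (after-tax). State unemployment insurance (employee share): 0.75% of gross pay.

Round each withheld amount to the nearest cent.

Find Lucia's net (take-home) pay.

$1,831.39

State disability insurance: $2,271.48 × 0.01 = $22.71
Social Security tax: $2,271.48 × 0.06 = $136.29
State unemployment insurance (employee share): $2,271.48 × 0.0075 = $17.04
Paid family leave insurance: $2,271.48 × 0.005 = $11.36
Employee stock purchase plan: $188.23
Group life insurance premium: $64.46
Total deductions = $22.71 + $136.29 + $17.04 + $11.36 + $188.23 + $64.46 = $440.09
Net pay = $2,271.48 − $440.09 = $1,831.39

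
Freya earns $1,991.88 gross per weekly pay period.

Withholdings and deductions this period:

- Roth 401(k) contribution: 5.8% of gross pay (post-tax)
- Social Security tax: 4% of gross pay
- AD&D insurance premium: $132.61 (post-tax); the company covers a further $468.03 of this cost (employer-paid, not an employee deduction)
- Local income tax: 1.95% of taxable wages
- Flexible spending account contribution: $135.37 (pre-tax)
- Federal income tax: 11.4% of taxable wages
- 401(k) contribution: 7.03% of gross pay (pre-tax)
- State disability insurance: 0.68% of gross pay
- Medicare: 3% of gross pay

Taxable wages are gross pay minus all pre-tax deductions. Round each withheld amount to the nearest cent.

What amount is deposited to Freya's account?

401(k) contribution: $1,991.88 × 0.0703 = $140.03
Flexible spending account contribution: $135.37
Pre-tax total = $140.03 + $135.37 = $275.40
Taxable wages = $1,991.88 − $275.40 = $1,716.48
Local income tax: $1,716.48 × 0.0195 = $33.47
Federal income tax: $1,716.48 × 0.114 = $195.68
State disability insurance: $1,991.88 × 0.0068 = $13.54
Medicare: $1,991.88 × 0.03 = $59.76
Social Security tax: $1,991.88 × 0.04 = $79.68
Roth 401(k) contribution: $1,991.88 × 0.058 = $115.53
AD&D insurance premium: $132.61
(Employer's $468.03 toward AD&D insurance premium is not withheld from the employee.)
Total deductions = $140.03 + $135.37 + $33.47 + $195.68 + $13.54 + $59.76 + $79.68 + $115.53 + $132.61 = $905.67
Net pay = $1,991.88 − $905.67 = $1,086.21

$1,086.21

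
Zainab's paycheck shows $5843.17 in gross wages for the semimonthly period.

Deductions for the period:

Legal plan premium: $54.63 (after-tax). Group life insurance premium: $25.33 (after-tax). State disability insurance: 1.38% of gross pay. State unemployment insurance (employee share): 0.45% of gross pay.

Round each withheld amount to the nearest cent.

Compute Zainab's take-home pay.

$5656.28

State disability insurance: $5843.17 × 0.0138 = $80.64
State unemployment insurance (employee share): $5843.17 × 0.0045 = $26.29
Legal plan premium: $54.63
Group life insurance premium: $25.33
Total deductions = $80.64 + $26.29 + $54.63 + $25.33 = $186.89
Net pay = $5843.17 − $186.89 = $5656.28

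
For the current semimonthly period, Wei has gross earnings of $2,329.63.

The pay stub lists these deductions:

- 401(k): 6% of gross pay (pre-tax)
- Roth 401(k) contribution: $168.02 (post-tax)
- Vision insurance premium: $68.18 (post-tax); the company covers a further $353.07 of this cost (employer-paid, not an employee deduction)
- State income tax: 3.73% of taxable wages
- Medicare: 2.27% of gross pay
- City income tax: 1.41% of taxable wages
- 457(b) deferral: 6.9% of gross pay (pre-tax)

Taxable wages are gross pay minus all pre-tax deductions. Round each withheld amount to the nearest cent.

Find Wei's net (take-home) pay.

$1,635.73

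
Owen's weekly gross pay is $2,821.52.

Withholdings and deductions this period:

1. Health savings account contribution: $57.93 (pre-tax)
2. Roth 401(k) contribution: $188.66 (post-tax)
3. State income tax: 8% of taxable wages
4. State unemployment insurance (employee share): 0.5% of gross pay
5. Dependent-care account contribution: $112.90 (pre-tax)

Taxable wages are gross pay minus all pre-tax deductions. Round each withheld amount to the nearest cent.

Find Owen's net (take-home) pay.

Dependent-care account contribution: $112.90
Health savings account contribution: $57.93
Pre-tax total = $112.90 + $57.93 = $170.83
Taxable wages = $2,821.52 − $170.83 = $2,650.69
State income tax: $2,650.69 × 0.08 = $212.06
State unemployment insurance (employee share): $2,821.52 × 0.005 = $14.11
Roth 401(k) contribution: $188.66
Total deductions = $112.90 + $57.93 + $212.06 + $14.11 + $188.66 = $585.66
Net pay = $2,821.52 − $585.66 = $2,235.86

$2,235.86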